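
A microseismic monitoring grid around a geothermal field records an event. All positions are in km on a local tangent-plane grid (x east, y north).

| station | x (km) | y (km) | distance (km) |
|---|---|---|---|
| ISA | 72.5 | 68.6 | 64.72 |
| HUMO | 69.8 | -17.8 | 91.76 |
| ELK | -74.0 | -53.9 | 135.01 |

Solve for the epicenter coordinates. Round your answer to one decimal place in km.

10.0 km east, 51.8 km north

Circle about each station: (x − 72.5)² + (y − 68.6)² = 64.72²; (x − 69.8)² + (y + 17.8)² = 91.76²; (x + 74.0)² + (y + 53.9)² = 135.01².
Subtracting the ISA equation from the HUMO and ELK equations removes the quadratic terms:
-5.4 x − 172.8 y = -9004.55
-293.0 x − 245.0 y = -15620.02
Solving the 2×2 system: x ≈ 10.0, y ≈ 51.8 km.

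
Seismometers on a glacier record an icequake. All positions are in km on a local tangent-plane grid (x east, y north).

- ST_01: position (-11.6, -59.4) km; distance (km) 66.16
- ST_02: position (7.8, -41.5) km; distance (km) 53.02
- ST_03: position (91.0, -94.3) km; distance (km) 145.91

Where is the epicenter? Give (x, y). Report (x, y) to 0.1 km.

(-14.3, 6.7)

Circle about each station: (x + 11.6)² + (y + 59.4)² = 66.16²; (x − 7.8)² + (y + 41.5)² = 53.02²; (x − 91.0)² + (y + 94.3)² = 145.91².
Subtracting the ST_01 equation from the ST_02 and ST_03 equations removes the quadratic terms:
38.8 x + 35.8 y = -313.80
205.2 x − 69.8 y = -3402.01
Solving the 2×2 system: x ≈ -14.3, y ≈ 6.7 km.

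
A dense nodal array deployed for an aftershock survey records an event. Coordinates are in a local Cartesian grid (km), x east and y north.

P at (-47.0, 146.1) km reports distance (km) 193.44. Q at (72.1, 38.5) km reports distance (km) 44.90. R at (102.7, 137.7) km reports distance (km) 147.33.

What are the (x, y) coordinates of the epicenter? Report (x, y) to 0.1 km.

Circle about each station: (x + 47.0)² + (y − 146.1)² = 193.44²; (x − 72.1)² + (y − 38.5)² = 44.90²; (x − 102.7)² + (y − 137.7)² = 147.33².
Subtracting the P equation from the Q and R equations removes the quadratic terms:
238.2 x − 215.2 y = 18529.47
299.4 x − 16.8 y = 21667.27
Solving the 2×2 system: x ≈ 72.0, y ≈ -6.4 km.

72.0 km east, -6.4 km north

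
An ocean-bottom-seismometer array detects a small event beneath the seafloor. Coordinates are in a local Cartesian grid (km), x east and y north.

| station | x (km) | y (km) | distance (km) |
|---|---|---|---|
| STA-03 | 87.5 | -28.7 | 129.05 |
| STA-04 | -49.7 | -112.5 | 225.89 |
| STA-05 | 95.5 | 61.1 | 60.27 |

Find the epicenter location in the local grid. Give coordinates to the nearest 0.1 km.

Circle about each station: (x − 87.5)² + (y + 28.7)² = 129.05²; (x + 49.7)² + (y + 112.5)² = 225.89²; (x − 95.5)² + (y − 61.1)² = 60.27².
Subtracting the STA-03 equation from the STA-04 and STA-05 equations removes the quadratic terms:
-274.4 x − 167.6 y = -27725.99
16.0 x + 179.6 y = 17394.95
Solving the 2×2 system: x ≈ 44.3, y ≈ 92.9 km.
Check against STA-03 (with the unrounded x, y): √((x − 87.5)²+(y + 28.7)²) = 129.05 ≈ 129.05 km. ✓

(44.3, 92.9)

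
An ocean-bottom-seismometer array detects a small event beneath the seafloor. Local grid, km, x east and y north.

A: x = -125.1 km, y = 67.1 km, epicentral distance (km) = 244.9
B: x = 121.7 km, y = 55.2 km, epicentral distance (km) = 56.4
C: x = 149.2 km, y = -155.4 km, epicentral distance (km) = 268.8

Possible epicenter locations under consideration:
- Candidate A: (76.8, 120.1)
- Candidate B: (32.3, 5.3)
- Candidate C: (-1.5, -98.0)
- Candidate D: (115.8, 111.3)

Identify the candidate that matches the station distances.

Candidate D

For each candidate, compare |candidate − station| to the reported distance:
Candidate A: residuals A 36.2, B 22.5, C 16.1 → max 36.2 km
Candidate B: residuals A 75.8, B 46.0, C 70.1 → max 75.8 km
Candidate C: residuals A 38.7, B 140.2, C 107.5 → max 140.2 km
Candidate D: residuals A 0.0, B 0.0, C 0.0 → max 0.0 km
Only Candidate D has all residuals ≈ 0.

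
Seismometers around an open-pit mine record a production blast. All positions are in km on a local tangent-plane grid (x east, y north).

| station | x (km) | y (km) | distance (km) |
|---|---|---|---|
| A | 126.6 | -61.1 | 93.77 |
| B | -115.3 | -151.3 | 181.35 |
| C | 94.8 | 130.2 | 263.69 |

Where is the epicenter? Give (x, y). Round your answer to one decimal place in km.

Circle about each station: (x − 126.6)² + (y + 61.1)² = 93.77²; (x + 115.3)² + (y + 151.3)² = 181.35²; (x − 94.8)² + (y − 130.2)² = 263.69².
Subtracting pairs of circle equations eliminates x²+y² and gives linear equations (the radical axes):
-483.8 x − 180.4 y = -7670.00
-63.6 x + 382.6 y = -54561.29
Solving the 2×2 system: x ≈ 65.0, y ≈ -131.8 km.

x ≈ 65.0 km, y ≈ -131.8 km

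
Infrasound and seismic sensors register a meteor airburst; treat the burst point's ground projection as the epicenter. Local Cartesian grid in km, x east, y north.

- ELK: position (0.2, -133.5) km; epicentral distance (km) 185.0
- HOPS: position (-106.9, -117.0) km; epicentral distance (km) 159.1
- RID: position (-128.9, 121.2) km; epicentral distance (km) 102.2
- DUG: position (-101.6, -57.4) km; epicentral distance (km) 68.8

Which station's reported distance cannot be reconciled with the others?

DUG

Solve using three stations at a time. Using ELK, HOPS, RID (subtract circle equations pairwise → linear system) gives (x, y) ≈ (-69.8, 37.7).
Distances from that point to each station vs reported:
  ELK: calculated 185.0 vs reported 185.0 → residual 0.0 km
  HOPS: calculated 159.1 vs reported 159.1 → residual 0.0 km
  RID: calculated 102.2 vs reported 102.2 → residual 0.0 km
  DUG: calculated 100.3 vs reported 68.8 → residual 31.5 km
ELK, HOPS, RID are mutually consistent (residuals ≈ 0); DUG is off by 31.5 km.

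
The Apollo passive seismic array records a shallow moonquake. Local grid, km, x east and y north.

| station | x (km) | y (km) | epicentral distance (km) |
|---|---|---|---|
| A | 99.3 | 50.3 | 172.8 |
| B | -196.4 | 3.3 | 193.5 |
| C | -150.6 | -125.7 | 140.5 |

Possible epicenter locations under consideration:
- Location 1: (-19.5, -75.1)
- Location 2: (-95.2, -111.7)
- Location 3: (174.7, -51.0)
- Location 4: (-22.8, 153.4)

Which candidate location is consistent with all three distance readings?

Location 1

For each candidate, compare |candidate − station| to the reported distance:
Location 1: residuals A 0.1, B 0.0, C 0.0 → max 0.1 km
Location 2: residuals A 80.3, B 40.3, C 83.4 → max 83.4 km
Location 3: residuals A 46.5, B 181.6, C 193.3 → max 193.3 km
Location 4: residuals A 13.0, B 36.0, C 166.5 → max 166.5 km
Only Location 1 has all residuals ≈ 0.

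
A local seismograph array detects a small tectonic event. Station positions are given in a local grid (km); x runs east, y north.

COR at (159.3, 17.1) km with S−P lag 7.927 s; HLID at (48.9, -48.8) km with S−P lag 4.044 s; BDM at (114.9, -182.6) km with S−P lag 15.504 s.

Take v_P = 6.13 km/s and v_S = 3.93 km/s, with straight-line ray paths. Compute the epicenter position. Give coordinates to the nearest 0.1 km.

Distance from S−P lag: d = Δt · v_P v_S / (v_P − v_S) = Δt · (6.13·3.93)/(6.13−3.93) ≈ 10.9504·Δt.
So d_COR = 86.80, d_HLID = 44.28, d_BDM = 169.78 km.
Circle about each station: (x − 159.3)² + (y − 17.1)² = 86.80²; (x − 48.9)² + (y + 48.8)² = 44.28²; (x − 114.9)² + (y + 182.6)² = 169.78².
Subtracting pairs of circle equations eliminates x²+y² and gives linear equations (the radical axes):
-220.8 x − 131.8 y = -15322.73
-88.8 x − 399.4 y = -415.14
Solving the 2×2 system: x ≈ 79.3, y ≈ -16.6 km.

79.3 km east, -16.6 km north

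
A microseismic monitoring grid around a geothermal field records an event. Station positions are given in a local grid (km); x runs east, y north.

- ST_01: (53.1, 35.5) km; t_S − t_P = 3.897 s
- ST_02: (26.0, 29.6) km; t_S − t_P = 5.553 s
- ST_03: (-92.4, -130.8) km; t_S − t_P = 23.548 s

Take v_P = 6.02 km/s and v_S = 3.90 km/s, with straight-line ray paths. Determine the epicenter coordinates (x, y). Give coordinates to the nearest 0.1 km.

x ≈ 65.3 km, y ≈ 76.9 km

Distance from S−P lag: d = Δt · v_P v_S / (v_P − v_S) = Δt · (6.02·3.90)/(6.02−3.90) ≈ 11.0745·Δt.
So d_ST_01 = 43.16, d_ST_02 = 61.50, d_ST_03 = 260.78 km.
Circle about each station: (x − 53.1)² + (y − 35.5)² = 43.16²; (x − 26.0)² + (y − 29.6)² = 61.50²; (x + 92.4)² + (y + 130.8)² = 260.78².
Subtracting the ST_01 equation from the ST_02 and ST_03 equations removes the quadratic terms:
-54.2 x − 11.8 y = -4447.16
-291.0 x − 332.6 y = -44576.88
Solving the 2×2 system: x ≈ 65.3, y ≈ 76.9 km.
Check against ST_01 (with the unrounded x, y): √((x − 53.1)²+(y − 35.5)²) = 43.15 ≈ 43.16 km. ✓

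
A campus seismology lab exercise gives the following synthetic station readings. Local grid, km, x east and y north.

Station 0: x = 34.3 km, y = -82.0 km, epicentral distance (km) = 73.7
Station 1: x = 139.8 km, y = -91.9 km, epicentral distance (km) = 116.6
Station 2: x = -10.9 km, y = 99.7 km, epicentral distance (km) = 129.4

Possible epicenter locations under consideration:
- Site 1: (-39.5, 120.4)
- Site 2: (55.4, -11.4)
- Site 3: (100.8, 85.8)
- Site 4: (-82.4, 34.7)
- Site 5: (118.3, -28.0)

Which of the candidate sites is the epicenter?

For each candidate, compare |candidate − station| to the reported distance:
Site 1: residuals Station 0 141.7, Station 1 161.3, Station 2 94.1 → max 161.3 km
Site 2: residuals Station 0 0.0, Station 1 0.0, Station 2 0.0 → max 0.0 km
Site 3: residuals Station 0 106.8, Station 1 65.3, Station 2 16.8 → max 106.8 km
Site 4: residuals Station 0 91.3, Station 1 139.1, Station 2 32.8 → max 139.1 km
Site 5: residuals Station 0 26.2, Station 1 49.2, Station 2 52.3 → max 52.3 km
Only Site 2 has all residuals ≈ 0.

Site 2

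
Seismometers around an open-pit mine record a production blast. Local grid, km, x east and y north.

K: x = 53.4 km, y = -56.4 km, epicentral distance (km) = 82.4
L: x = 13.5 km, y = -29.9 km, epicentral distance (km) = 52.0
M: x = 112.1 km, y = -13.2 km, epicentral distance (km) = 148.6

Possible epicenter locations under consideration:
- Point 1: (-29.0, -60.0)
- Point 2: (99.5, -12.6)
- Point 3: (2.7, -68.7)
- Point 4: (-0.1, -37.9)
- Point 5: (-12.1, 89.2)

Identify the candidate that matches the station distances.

Point 1

For each candidate, compare |candidate − station| to the reported distance:
Point 1: residuals K 0.1, L 0.1, M 0.1 → max 0.1 km
Point 2: residuals K 18.8, L 35.7, M 136.0 → max 136.0 km
Point 3: residuals K 30.2, L 11.7, M 25.9 → max 30.2 km
Point 4: residuals K 25.8, L 36.2, M 33.7 → max 36.2 km
Point 5: residuals K 77.3, L 69.8, M 12.4 → max 77.3 km
Only Point 1 has all residuals ≈ 0.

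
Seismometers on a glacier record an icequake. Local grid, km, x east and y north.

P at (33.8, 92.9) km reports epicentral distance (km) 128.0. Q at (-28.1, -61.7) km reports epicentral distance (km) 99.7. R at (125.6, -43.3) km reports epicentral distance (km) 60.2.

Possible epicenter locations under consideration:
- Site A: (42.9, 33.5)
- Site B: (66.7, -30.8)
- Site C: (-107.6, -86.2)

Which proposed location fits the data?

For each candidate, compare |candidate − station| to the reported distance:
Site A: residuals P 67.9, Q 19.1, R 52.7 → max 67.9 km
Site B: residuals P 0.0, Q 0.0, R 0.0 → max 0.0 km
Site C: residuals P 100.2, Q 16.5, R 176.9 → max 176.9 km
Only Site B has all residuals ≈ 0.

Site B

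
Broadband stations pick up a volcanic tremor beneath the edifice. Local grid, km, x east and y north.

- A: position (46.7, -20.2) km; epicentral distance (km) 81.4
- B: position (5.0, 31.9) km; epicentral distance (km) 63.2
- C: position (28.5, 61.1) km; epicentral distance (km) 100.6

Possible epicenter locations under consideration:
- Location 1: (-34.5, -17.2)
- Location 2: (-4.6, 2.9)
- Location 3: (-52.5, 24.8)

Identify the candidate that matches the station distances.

For each candidate, compare |candidate − station| to the reported distance:
Location 1: residuals A 0.1, B 0.2, C 0.1 → max 0.2 km
Location 2: residuals A 25.1, B 32.7, C 33.6 → max 33.6 km
Location 3: residuals A 27.5, B 5.3, C 11.8 → max 27.5 km
Only Location 1 has all residuals ≈ 0.

Location 1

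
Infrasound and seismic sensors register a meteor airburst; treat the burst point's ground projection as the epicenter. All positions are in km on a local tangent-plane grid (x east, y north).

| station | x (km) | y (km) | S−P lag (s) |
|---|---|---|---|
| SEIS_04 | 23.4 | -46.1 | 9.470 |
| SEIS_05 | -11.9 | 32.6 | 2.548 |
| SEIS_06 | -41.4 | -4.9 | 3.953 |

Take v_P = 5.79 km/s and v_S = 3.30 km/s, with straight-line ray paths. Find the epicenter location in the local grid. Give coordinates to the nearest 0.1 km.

Distance from S−P lag: d = Δt · v_P v_S / (v_P − v_S) = Δt · (5.79·3.30)/(5.79−3.30) ≈ 7.6735·Δt.
So d_SEIS_04 = 72.67, d_SEIS_05 = 19.55, d_SEIS_06 = 30.33 km.
Circle about each station: (x − 23.4)² + (y + 46.1)² = 72.67²; (x + 11.9)² + (y − 32.6)² = 19.55²; (x + 41.4)² + (y + 4.9)² = 30.33².
Subtracting the SEIS_04 equation from the SEIS_05 and SEIS_06 equations removes the quadratic terms:
-70.6 x + 157.4 y = 3430.33
-129.6 x + 82.4 y = 3426.22
Solving the 2×2 system: x ≈ -17.6, y ≈ 13.9 km.

(-17.6, 13.9)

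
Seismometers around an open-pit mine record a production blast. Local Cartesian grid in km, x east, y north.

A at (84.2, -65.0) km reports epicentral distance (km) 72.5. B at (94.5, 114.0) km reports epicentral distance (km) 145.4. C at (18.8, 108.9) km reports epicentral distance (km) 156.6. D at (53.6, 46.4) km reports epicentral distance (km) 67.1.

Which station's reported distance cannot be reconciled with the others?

C

Solve using three stations at a time. Using A, B, D (subtract circle equations pairwise → linear system) gives (x, y) ≈ (30.4, -16.5).
Distances from that point to each station vs reported:
  A: calculated 72.4 vs reported 72.5 → residual 0.1 km
  B: calculated 145.4 vs reported 145.4 → residual 0.0 km
  C: calculated 125.9 vs reported 156.6 → residual 30.7 km
  D: calculated 67.0 vs reported 67.1 → residual 0.1 km
A, B, D are mutually consistent (residuals ≈ 0); C is off by 30.7 km.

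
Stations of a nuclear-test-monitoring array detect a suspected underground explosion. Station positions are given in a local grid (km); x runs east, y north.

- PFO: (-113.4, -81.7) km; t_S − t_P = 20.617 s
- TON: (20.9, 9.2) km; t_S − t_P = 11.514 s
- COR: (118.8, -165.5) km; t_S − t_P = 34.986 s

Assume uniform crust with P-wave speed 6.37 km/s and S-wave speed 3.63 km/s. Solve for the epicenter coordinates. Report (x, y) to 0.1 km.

Distance from S−P lag: d = Δt · v_P v_S / (v_P − v_S) = Δt · (6.37·3.63)/(6.37−3.63) ≈ 8.4391·Δt.
So d_PFO = 173.99, d_TON = 97.17, d_COR = 295.25 km.
Circle about each station: (x + 113.4)² + (y + 81.7)² = 173.99²; (x − 20.9)² + (y − 9.2)² = 97.17²; (x − 118.8)² + (y + 165.5)² = 295.25².
Subtracting the PFO equation from the TON and COR equations removes the quadratic terms:
268.6 x + 181.8 y = 1817.51
464.4 x − 167.6 y = -34930.80
Solving the 2×2 system: x ≈ -46.7, y ≈ 79.0 km.

(-46.7, 79.0)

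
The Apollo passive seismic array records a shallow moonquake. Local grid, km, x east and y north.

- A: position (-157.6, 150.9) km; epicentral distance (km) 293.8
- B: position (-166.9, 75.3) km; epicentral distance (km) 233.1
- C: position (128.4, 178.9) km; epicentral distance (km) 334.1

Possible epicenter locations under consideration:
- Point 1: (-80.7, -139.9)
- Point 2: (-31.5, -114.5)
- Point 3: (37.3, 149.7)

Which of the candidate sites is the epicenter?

For each candidate, compare |candidate − station| to the reported distance:
Point 1: residuals A 7.0, B 1.3, C 47.2 → max 47.2 km
Point 2: residuals A 0.0, B 0.0, C 0.0 → max 0.0 km
Point 3: residuals A 98.9, B 15.8, C 238.4 → max 238.4 km
Only Point 2 has all residuals ≈ 0.

Point 2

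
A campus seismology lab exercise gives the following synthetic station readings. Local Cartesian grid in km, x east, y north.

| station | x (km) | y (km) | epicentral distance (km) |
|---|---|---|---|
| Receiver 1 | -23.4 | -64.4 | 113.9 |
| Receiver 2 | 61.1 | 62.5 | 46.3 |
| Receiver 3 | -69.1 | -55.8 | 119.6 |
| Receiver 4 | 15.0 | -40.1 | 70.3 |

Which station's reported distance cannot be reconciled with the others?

Solve using three stations at a time. Using Receiver 1, Receiver 2, Receiver 4 (subtract circle equations pairwise → linear system) gives (x, y) ≈ (57.0, 16.3).
Distances from that point to each station vs reported:
  Receiver 1: calculated 113.9 vs reported 113.9 → residual 0.0 km
  Receiver 2: calculated 46.3 vs reported 46.3 → residual 0.0 km
  Receiver 3: calculated 145.2 vs reported 119.6 → residual 25.6 km
  Receiver 4: calculated 70.3 vs reported 70.3 → residual 0.0 km
Receiver 1, Receiver 2, Receiver 4 are mutually consistent (residuals ≈ 0); Receiver 3 is off by 25.6 km.

Receiver 3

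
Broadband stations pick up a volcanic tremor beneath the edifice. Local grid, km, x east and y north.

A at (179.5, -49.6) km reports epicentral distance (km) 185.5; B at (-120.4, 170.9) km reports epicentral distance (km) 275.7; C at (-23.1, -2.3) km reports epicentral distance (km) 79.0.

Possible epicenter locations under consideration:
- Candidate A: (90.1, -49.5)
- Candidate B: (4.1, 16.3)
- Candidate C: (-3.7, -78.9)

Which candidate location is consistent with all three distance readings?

Candidate C

For each candidate, compare |candidate − station| to the reported distance:
Candidate A: residuals A 96.1, B 29.1, C 43.6 → max 96.1 km
Candidate B: residuals A 1.9, B 77.2, C 46.0 → max 77.2 km
Candidate C: residuals A 0.0, B 0.0, C 0.0 → max 0.0 km
Only Candidate C has all residuals ≈ 0.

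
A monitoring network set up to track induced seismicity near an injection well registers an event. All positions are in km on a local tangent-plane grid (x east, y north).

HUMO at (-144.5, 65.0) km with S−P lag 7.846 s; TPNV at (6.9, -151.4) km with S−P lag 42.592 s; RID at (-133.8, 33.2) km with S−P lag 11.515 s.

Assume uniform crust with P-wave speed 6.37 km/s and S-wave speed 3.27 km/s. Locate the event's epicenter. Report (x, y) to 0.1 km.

(-114.0, 108.0)

Distance from S−P lag: d = Δt · v_P v_S / (v_P − v_S) = Δt · (6.37·3.27)/(6.37−3.27) ≈ 6.7193·Δt.
So d_HUMO = 52.72, d_TPNV = 286.19, d_RID = 77.37 km.
Circle about each station: (x + 144.5)² + (y − 65.0)² = 52.72²; (x − 6.9)² + (y + 151.4)² = 286.19²; (x + 133.8)² + (y − 33.2)² = 77.37².
Subtracting the HUMO equation from the TPNV and RID equations removes the quadratic terms:
302.8 x − 432.8 y = -81261.00
21.4 x − 63.6 y = -9307.29
Solving the 2×2 system: x ≈ -114.0, y ≈ 108.0 km.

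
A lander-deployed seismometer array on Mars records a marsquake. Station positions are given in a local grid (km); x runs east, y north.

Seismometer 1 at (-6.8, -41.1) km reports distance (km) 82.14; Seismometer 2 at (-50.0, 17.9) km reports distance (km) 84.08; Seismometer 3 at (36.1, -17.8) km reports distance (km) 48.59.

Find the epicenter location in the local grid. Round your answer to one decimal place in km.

33.1 km east, 30.7 km north

Circle about each station: (x + 6.8)² + (y + 41.1)² = 82.14²; (x + 50.0)² + (y − 17.9)² = 84.08²; (x − 36.1)² + (y + 17.8)² = 48.59².
Subtracting pairs of circle equations eliminates x²+y² and gives linear equations (the radical axes):
-86.4 x + 118.0 y = 762.49
85.8 x + 46.6 y = 4270.59
Solving the 2×2 system: x ≈ 33.1, y ≈ 30.7 km.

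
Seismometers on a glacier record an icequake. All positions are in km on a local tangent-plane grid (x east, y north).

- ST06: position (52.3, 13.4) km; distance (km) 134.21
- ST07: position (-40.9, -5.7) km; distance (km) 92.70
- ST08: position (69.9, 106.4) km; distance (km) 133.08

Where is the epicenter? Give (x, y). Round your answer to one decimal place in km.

Circle about each station: (x − 52.3)² + (y − 13.4)² = 134.21²; (x + 40.9)² + (y + 5.7)² = 92.70²; (x − 69.9)² + (y − 106.4)² = 133.08².
Subtracting pairs of circle equations eliminates x²+y² and gives linear equations (the radical axes):
-186.4 x − 38.2 y = 8209.48
35.2 x + 186.0 y = 13594.16
Solving the 2×2 system: x ≈ -61.4, y ≈ 84.7 km.
Check against ST06 (with the unrounded x, y): √((x − 52.3)²+(y − 13.4)²) = 134.21 ≈ 134.21 km. ✓

-61.4 km east, 84.7 km north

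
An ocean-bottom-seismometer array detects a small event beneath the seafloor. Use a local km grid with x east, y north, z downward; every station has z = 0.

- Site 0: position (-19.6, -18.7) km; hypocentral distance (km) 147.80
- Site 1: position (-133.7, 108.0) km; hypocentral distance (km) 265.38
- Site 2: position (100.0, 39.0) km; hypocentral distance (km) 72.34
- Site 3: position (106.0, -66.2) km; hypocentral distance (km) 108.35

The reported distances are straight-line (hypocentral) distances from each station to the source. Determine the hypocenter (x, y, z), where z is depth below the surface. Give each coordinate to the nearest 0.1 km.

x ≈ 106.1 km, y ≈ 17.5 km, depth ≈ 68.8 km

Each station gives a sphere (x−x_i)² + (y−y_i)² + z² = d_i² (stations at z=0).
Subtracting the Site 0 sphere from Site 1 and Site 2: z² cancels, leaving linear equations in x and y:
-228.2 x + 253.4 y = -19775.86
239.2 x + 115.4 y = 27398.91
Solving: x ≈ 106.099, y ≈ 17.505 km (keep extra digits for the depth step; rounded: 106.1, 17.5).
Then from the Site 0 sphere: z² = 147.80² − (x + 19.6)² − (y + 18.7)² with x = 106.099, y = 17.505, so z ≈ 68.803 ≈ 68.8 km.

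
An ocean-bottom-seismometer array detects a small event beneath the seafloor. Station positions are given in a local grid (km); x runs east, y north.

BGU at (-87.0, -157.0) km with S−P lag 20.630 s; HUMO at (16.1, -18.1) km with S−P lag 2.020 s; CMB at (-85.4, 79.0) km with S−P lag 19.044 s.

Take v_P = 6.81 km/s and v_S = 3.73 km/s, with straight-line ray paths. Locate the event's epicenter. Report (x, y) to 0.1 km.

Distance from S−P lag: d = Δt · v_P v_S / (v_P − v_S) = Δt · (6.81·3.73)/(6.81−3.73) ≈ 8.2472·Δt.
So d_BGU = 170.14, d_HUMO = 16.66, d_CMB = 157.06 km.
Circle about each station: (x + 87.0)² + (y + 157.0)² = 170.14²; (x − 16.1)² + (y + 18.1)² = 16.66²; (x + 85.4)² + (y − 79.0)² = 157.06².
Subtracting the BGU equation from the HUMO and CMB equations removes the quadratic terms:
206.2 x + 277.8 y = -2961.12
3.2 x + 472.0 y = -14404.06
Solving the 2×2 system: x ≈ 27.0, y ≈ -30.7 km.

27.0 km east, -30.7 km north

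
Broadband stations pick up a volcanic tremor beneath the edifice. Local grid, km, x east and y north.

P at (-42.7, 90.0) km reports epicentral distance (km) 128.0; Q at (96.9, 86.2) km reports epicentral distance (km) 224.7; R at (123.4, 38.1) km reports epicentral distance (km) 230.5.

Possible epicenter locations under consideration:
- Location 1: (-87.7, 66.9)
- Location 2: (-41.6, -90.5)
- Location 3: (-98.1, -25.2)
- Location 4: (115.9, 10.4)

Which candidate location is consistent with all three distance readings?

Location 3

For each candidate, compare |candidate − station| to the reported distance:
Location 1: residuals P 77.4, Q 39.1, R 17.4 → max 77.4 km
Location 2: residuals P 52.5, Q 0.2, R 21.3 → max 52.5 km
Location 3: residuals P 0.2, Q 0.1, R 0.1 → max 0.2 km
Location 4: residuals P 49.5, Q 146.6, R 201.8 → max 201.8 km
Only Location 3 has all residuals ≈ 0.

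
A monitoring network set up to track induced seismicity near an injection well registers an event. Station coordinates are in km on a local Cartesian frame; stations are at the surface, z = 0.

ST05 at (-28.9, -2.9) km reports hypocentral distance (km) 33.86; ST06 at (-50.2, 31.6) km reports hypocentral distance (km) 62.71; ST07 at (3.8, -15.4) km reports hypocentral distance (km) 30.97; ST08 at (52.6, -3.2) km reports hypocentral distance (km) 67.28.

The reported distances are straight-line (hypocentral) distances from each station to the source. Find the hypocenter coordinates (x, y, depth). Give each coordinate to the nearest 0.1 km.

Each station gives a sphere (x−x_i)² + (y−y_i)² + z² = d_i² (stations at z=0).
Subtracting the ST05 sphere from ST06 and ST07: z² cancels, leaving linear equations in x and y:
-42.6 x + 69.0 y = -111.06
65.4 x − 25.0 y = -404.66
Solving: x ≈ -8.904, y ≈ -7.107 km (keep extra digits for the depth step; rounded: -8.9, -7.1).
Then from the ST05 sphere: z² = 33.86² − (x + 28.9)² − (y + 2.9)² with x = -8.904, y = -7.107, so z ≈ 26.999 ≈ 27.0 km.

x ≈ -8.9 km, y ≈ -7.1 km, depth ≈ 27.0 km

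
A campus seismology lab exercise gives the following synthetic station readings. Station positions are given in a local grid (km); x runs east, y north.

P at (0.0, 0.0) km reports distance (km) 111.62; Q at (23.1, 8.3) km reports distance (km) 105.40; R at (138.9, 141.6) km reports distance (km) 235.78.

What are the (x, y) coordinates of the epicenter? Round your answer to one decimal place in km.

(72.7, -84.7)

Circle about each station: x² + y² = 111.62²; (x − 23.1)² + (y − 8.3)² = 105.40²; (x − 138.9)² + (y − 141.6)² = 235.78².
Subtracting the P equation from the Q and R equations removes the quadratic terms:
46.2 x + 16.6 y = 1952.36
277.8 x + 283.2 y = -3789.41
Solving the 2×2 system: x ≈ 72.7, y ≈ -84.7 km.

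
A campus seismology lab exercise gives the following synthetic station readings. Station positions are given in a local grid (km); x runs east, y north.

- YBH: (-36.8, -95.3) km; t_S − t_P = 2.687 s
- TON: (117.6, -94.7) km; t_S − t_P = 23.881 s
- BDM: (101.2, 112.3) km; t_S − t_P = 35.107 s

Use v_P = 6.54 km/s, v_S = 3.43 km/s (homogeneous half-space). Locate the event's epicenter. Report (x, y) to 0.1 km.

x ≈ -54.5 km, y ≈ -87.4 km

Distance from S−P lag: d = Δt · v_P v_S / (v_P − v_S) = Δt · (6.54·3.43)/(6.54−3.43) ≈ 7.2129·Δt.
So d_YBH = 19.38, d_TON = 172.25, d_BDM = 253.22 km.
Circle about each station: (x + 36.8)² + (y + 95.3)² = 19.38²; (x − 117.6)² + (y + 94.7)² = 172.25²; (x − 101.2)² + (y − 112.3)² = 253.22².
Subtracting the YBH equation from the TON and BDM equations removes the quadratic terms:
308.8 x + 1.2 y = -16932.96
276.0 x + 415.2 y = -51328.38
Solving the 2×2 system: x ≈ -54.5, y ≈ -87.4 km.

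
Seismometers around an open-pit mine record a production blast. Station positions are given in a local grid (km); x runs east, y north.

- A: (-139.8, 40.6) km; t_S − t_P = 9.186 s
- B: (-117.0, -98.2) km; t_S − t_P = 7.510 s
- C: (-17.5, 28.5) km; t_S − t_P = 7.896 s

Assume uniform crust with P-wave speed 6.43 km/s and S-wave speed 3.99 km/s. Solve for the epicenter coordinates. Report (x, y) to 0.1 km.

Distance from S−P lag: d = Δt · v_P v_S / (v_P − v_S) = Δt · (6.43·3.99)/(6.43−3.99) ≈ 10.5146·Δt.
So d_A = 96.59, d_B = 78.96, d_C = 83.02 km.
Circle about each station: (x + 139.8)² + (y − 40.6)² = 96.59²; (x + 117.0)² + (y + 98.2)² = 78.96²; (x + 17.5)² + (y − 28.5)² = 83.02².
Subtracting the A equation from the B and C equations removes the quadratic terms:
45.6 x − 277.6 y = 5234.79
244.6 x − 24.2 y = -17636.59
Solving the 2×2 system: x ≈ -75.2, y ≈ -31.2 km.

(-75.2, -31.2)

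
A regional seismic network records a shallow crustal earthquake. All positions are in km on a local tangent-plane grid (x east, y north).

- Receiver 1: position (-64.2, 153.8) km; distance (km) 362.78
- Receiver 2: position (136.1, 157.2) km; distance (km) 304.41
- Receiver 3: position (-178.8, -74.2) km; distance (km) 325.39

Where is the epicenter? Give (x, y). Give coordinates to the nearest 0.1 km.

Circle about each station: (x + 64.2)² + (y − 153.8)² = 362.78²; (x − 136.1)² + (y − 157.2)² = 304.41²; (x + 178.8)² + (y + 74.2)² = 325.39².
Subtracting the Receiver 1 equation from the Receiver 2 and Receiver 3 equations removes the quadratic terms:
400.6 x + 6.8 y = 54402.85
-229.2 x − 456.0 y = 35429.68
Solving the 2×2 system: x ≈ 138.3, y ≈ -147.2 km.

(138.3, -147.2)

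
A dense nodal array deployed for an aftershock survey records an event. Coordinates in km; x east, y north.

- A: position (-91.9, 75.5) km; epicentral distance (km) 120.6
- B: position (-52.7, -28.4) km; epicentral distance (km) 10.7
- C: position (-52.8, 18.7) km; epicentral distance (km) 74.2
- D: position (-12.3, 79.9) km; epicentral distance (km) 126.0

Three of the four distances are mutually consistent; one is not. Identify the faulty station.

C

Solve using three stations at a time. Using A, B, D (subtract circle equations pairwise → linear system) gives (x, y) ≈ (-54.0, -39.0).
Distances from that point to each station vs reported:
  A: calculated 120.6 vs reported 120.6 → residual 0.0 km
  B: calculated 10.7 vs reported 10.7 → residual 0.0 km
  C: calculated 57.7 vs reported 74.2 → residual 16.5 km
  D: calculated 126.0 vs reported 126.0 → residual 0.0 km
A, B, D are mutually consistent (residuals ≈ 0); C is off by 16.5 km.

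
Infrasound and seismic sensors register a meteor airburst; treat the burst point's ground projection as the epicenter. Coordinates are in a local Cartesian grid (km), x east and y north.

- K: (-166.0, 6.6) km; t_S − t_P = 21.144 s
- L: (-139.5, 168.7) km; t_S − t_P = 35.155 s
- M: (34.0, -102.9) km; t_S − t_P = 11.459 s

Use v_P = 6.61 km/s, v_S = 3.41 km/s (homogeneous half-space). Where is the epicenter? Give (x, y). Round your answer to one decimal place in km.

(-29.6, -53.2)

Distance from S−P lag: d = Δt · v_P v_S / (v_P − v_S) = Δt · (6.61·3.41)/(6.61−3.41) ≈ 7.0438·Δt.
So d_K = 148.93, d_L = 247.62, d_M = 80.71 km.
Circle about each station: (x + 166.0)² + (y − 6.6)² = 148.93²; (x + 139.5)² + (y − 168.7)² = 247.62²; (x − 34.0)² + (y + 102.9)² = 80.71².
Subtracting the K equation from the L and M equations removes the quadratic terms:
53.0 x + 324.2 y = -18815.14
400.0 x − 219.0 y = -189.11
Solving the 2×2 system: x ≈ -29.6, y ≈ -53.2 km.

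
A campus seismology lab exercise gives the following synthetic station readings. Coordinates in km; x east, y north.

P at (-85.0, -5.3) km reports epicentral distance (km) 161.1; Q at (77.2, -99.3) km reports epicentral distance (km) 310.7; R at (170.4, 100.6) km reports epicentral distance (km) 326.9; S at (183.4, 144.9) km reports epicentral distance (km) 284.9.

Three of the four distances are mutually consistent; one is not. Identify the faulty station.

Solve using three stations at a time. Using P, Q, S (subtract circle equations pairwise → linear system) gives (x, y) ≈ (-101.3, 155.0).
Distances from that point to each station vs reported:
  P: calculated 161.1 vs reported 161.1 → residual 0.0 km
  Q: calculated 310.7 vs reported 310.7 → residual 0.0 km
  R: calculated 277.1 vs reported 326.9 → residual 49.8 km
  S: calculated 284.9 vs reported 284.9 → residual 0.0 km
P, Q, S are mutually consistent (residuals ≈ 0); R is off by 49.8 km.

R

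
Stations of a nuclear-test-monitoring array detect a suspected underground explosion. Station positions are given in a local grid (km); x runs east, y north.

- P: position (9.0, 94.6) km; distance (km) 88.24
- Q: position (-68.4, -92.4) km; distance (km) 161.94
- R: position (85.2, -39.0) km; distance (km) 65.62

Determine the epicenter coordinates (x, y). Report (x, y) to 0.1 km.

Circle about each station: (x − 9.0)² + (y − 94.6)² = 88.24²; (x + 68.4)² + (y + 92.4)² = 161.94²; (x − 85.2)² + (y + 39.0)² = 65.62².
Subtracting the P equation from the Q and R equations removes the quadratic terms:
-154.8 x − 374.0 y = -14252.11
152.4 x − 267.2 y = 3230.19
Solving the 2×2 system: x ≈ 51.0, y ≈ 17.0 km.

51.0 km east, 17.0 km north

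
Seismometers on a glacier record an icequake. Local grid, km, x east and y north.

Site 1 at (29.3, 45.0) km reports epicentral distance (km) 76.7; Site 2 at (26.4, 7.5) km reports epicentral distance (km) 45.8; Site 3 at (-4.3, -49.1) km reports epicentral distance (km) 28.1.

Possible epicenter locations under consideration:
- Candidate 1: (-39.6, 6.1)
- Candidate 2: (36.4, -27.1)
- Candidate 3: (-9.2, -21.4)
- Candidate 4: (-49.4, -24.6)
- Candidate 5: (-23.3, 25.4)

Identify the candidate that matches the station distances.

Candidate 3

For each candidate, compare |candidate − station| to the reported distance:
Candidate 1: residuals Site 1 2.4, Site 2 20.2, Site 3 37.4 → max 37.4 km
Candidate 2: residuals Site 1 4.3, Site 2 9.8, Site 3 18.2 → max 18.2 km
Candidate 3: residuals Site 1 0.1, Site 2 0.1, Site 3 0.0 → max 0.1 km
Candidate 4: residuals Site 1 28.4, Site 2 36.5, Site 3 23.2 → max 36.5 km
Candidate 5: residuals Site 1 20.6, Site 2 7.0, Site 3 48.8 → max 48.8 km
Only Candidate 3 has all residuals ≈ 0.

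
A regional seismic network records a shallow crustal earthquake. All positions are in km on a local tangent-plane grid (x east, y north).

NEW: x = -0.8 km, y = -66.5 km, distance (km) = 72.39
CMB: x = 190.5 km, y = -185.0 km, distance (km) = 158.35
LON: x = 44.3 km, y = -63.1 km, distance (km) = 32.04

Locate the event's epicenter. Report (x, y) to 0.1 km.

x ≈ 69.8 km, y ≈ -82.5 km

Circle about each station: (x + 0.8)² + (y + 66.5)² = 72.39²; (x − 190.5)² + (y + 185.0)² = 158.35²; (x − 44.3)² + (y + 63.1)² = 32.04².
Subtracting pairs of circle equations eliminates x²+y² and gives linear equations (the radical axes):
382.6 x − 237.0 y = 46257.95
90.2 x + 6.8 y = 5734.96
Solving the 2×2 system: x ≈ 69.8, y ≈ -82.5 km.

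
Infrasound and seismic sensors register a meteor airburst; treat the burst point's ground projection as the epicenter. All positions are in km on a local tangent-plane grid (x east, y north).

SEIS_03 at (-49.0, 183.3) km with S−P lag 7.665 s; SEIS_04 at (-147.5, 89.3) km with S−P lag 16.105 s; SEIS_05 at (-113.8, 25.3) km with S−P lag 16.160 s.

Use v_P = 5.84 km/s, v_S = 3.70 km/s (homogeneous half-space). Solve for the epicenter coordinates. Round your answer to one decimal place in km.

Distance from S−P lag: d = Δt · v_P v_S / (v_P − v_S) = Δt · (5.84·3.70)/(5.84−3.70) ≈ 10.0972·Δt.
So d_SEIS_03 = 77.40, d_SEIS_04 = 162.62, d_SEIS_05 = 163.17 km.
Circle about each station: (x + 49.0)² + (y − 183.3)² = 77.40²; (x + 147.5)² + (y − 89.3)² = 162.62²; (x + 113.8)² + (y − 25.3)² = 163.17².
Subtracting the SEIS_03 equation from the SEIS_04 and SEIS_05 equations removes the quadratic terms:
-197.0 x − 188.0 y = -26723.65
-129.6 x − 316.0 y = -43043.05
Solving the 2×2 system: x ≈ 9.3, y ≈ 132.4 km.
Check against SEIS_03 (with the unrounded x, y): √((x + 49.0)²+(y − 183.3)²) = 77.40 ≈ 77.40 km. ✓

(9.3, 132.4)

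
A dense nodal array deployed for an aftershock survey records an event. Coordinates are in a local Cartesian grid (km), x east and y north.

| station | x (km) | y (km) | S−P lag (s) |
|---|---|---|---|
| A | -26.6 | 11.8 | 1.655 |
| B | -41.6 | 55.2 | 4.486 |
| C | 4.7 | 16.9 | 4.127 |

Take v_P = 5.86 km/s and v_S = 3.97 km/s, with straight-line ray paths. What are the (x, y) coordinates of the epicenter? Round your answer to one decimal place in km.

-43.2 km east, -0.0 km north

Distance from S−P lag: d = Δt · v_P v_S / (v_P − v_S) = Δt · (5.86·3.97)/(5.86−3.97) ≈ 12.3091·Δt.
So d_A = 20.37, d_B = 55.22, d_C = 50.80 km.
Circle about each station: (x + 26.6)² + (y − 11.8)² = 20.37²; (x + 41.6)² + (y − 55.2)² = 55.22²; (x − 4.7)² + (y − 16.9)² = 50.80².
Subtracting the A equation from the B and C equations removes the quadratic terms:
-30.0 x + 86.8 y = 1296.49
62.6 x + 10.2 y = -2704.80
Solving the 2×2 system: x ≈ -43.2, y ≈ -0.0 km.
Check against A (with the unrounded x, y): √((x + 26.6)²+(y − 11.8)²) = 20.37 ≈ 20.37 km. ✓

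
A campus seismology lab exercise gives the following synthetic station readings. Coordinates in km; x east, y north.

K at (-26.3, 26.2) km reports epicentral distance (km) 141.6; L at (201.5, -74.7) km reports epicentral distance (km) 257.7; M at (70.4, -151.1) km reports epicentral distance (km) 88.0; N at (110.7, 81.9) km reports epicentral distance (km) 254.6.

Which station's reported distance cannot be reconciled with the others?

Solve using three stations at a time. Using K, L, N (subtract circle equations pairwise → linear system) gives (x, y) ≈ (-53.4, -112.8).
Distances from that point to each station vs reported:
  K: calculated 141.6 vs reported 141.6 → residual 0.0 km
  L: calculated 257.7 vs reported 257.7 → residual 0.0 km
  M: calculated 129.6 vs reported 88.0 → residual 41.6 km
  N: calculated 254.6 vs reported 254.6 → residual 0.0 km
K, L, N are mutually consistent (residuals ≈ 0); M is off by 41.6 km.

M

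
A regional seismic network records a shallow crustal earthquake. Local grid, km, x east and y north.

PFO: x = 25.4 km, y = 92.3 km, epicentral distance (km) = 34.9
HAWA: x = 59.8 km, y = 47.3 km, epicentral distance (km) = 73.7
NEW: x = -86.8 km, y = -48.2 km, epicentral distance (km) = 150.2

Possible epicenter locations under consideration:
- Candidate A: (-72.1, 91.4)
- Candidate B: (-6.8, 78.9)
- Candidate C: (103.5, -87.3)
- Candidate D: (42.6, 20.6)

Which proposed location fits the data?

Candidate B

For each candidate, compare |candidate − station| to the reported distance:
Candidate A: residuals PFO 62.6, HAWA 65.4, NEW 9.8 → max 65.4 km
Candidate B: residuals PFO 0.0, HAWA 0.0, NEW 0.0 → max 0.0 km
Candidate C: residuals PFO 160.9, HAWA 67.8, NEW 44.1 → max 160.9 km
Candidate D: residuals PFO 38.8, HAWA 41.9, NEW 3.6 → max 41.9 km
Only Candidate B has all residuals ≈ 0.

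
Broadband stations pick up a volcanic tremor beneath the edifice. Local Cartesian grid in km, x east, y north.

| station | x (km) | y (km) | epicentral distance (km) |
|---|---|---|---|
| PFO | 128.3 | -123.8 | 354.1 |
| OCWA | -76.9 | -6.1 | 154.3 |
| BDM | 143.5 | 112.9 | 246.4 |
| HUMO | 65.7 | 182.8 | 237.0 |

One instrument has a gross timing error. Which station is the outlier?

HUMO

Solve using three stations at a time. Using PFO, OCWA, BDM (subtract circle equations pairwise → linear system) gives (x, y) ≈ (-100.6, 146.4).
Distances from that point to each station vs reported:
  PFO: calculated 354.1 vs reported 354.1 → residual 0.0 km
  OCWA: calculated 154.3 vs reported 154.3 → residual 0.0 km
  BDM: calculated 246.4 vs reported 246.4 → residual 0.0 km
  HUMO: calculated 170.3 vs reported 237.0 → residual 66.7 km
PFO, OCWA, BDM are mutually consistent (residuals ≈ 0); HUMO is off by 66.7 km.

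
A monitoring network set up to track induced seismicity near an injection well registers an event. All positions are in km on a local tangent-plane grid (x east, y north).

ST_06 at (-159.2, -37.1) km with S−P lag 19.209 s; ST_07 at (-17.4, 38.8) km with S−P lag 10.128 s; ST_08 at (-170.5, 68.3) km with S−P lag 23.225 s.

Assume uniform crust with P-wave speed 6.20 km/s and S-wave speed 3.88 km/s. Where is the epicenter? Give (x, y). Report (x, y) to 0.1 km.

39.6 km east, -49.4 km north

Distance from S−P lag: d = Δt · v_P v_S / (v_P − v_S) = Δt · (6.20·3.88)/(6.20−3.88) ≈ 10.3690·Δt.
So d_ST_06 = 199.18, d_ST_07 = 105.02, d_ST_08 = 240.82 km.
Circle about each station: (x + 159.2)² + (y + 37.1)² = 199.18²; (x + 17.4)² + (y − 38.8)² = 105.02²; (x + 170.5)² + (y − 68.3)² = 240.82².
Subtracting pairs of circle equations eliminates x²+y² and gives linear equations (the radical axes):
283.6 x + 151.8 y = 3730.62
-22.6 x + 210.8 y = -11307.51
Solving the 2×2 system: x ≈ 39.6, y ≈ -49.4 km.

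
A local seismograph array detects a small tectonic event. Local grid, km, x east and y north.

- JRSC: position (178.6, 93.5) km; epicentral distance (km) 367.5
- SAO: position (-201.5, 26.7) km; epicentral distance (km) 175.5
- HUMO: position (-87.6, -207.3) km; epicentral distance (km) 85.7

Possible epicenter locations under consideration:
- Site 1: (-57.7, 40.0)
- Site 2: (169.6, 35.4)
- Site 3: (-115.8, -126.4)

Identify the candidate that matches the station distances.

For each candidate, compare |candidate − station| to the reported distance:
Site 1: residuals JRSC 125.2, SAO 31.1, HUMO 163.4 → max 163.4 km
Site 2: residuals JRSC 308.7, SAO 195.7, HUMO 267.9 → max 308.7 km
Site 3: residuals JRSC 0.0, SAO 0.0, HUMO 0.0 → max 0.0 km
Only Site 3 has all residuals ≈ 0.

Site 3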